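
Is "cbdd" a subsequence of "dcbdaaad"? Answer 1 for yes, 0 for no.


Check if "cbdd" is a subsequence of "dcbdaaad"
Greedy scan:
  Position 0 ('d'): no match needed
  Position 1 ('c'): matches sub[0] = 'c'
  Position 2 ('b'): matches sub[1] = 'b'
  Position 3 ('d'): matches sub[2] = 'd'
  Position 4 ('a'): no match needed
  Position 5 ('a'): no match needed
  Position 6 ('a'): no match needed
  Position 7 ('d'): matches sub[3] = 'd'
All 4 characters matched => is a subsequence

1


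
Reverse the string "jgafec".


Input: jgafec
Reading characters right to left:
  Position 5: 'c'
  Position 4: 'e'
  Position 3: 'f'
  Position 2: 'a'
  Position 1: 'g'
  Position 0: 'j'
Reversed: cefagj

cefagj


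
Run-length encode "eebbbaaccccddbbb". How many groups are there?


Input: eebbbaaccccddbbb
Scanning for consecutive runs:
  Group 1: 'e' x 2 (positions 0-1)
  Group 2: 'b' x 3 (positions 2-4)
  Group 3: 'a' x 2 (positions 5-6)
  Group 4: 'c' x 4 (positions 7-10)
  Group 5: 'd' x 2 (positions 11-12)
  Group 6: 'b' x 3 (positions 13-15)
Total groups: 6

6


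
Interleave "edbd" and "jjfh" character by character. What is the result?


Interleaving "edbd" and "jjfh":
  Position 0: 'e' from first, 'j' from second => "ej"
  Position 1: 'd' from first, 'j' from second => "dj"
  Position 2: 'b' from first, 'f' from second => "bf"
  Position 3: 'd' from first, 'h' from second => "dh"
Result: ejdjbfdh

ejdjbfdh


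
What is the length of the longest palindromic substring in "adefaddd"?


Input: "adefaddd"
Checking substrings for palindromes:
  [5:8] "ddd" (len 3) => palindrome
  [5:7] "dd" (len 2) => palindrome
  [6:8] "dd" (len 2) => palindrome
Longest palindromic substring: "ddd" with length 3

3


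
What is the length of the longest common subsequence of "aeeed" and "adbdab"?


LCS of "aeeed" and "adbdab"
DP table:
           a    d    b    d    a    b
      0    0    0    0    0    0    0
  a   0    1    1    1    1    1    1
  e   0    1    1    1    1    1    1
  e   0    1    1    1    1    1    1
  e   0    1    1    1    1    1    1
  d   0    1    2    2    2    2    2
LCS length = dp[5][6] = 2

2


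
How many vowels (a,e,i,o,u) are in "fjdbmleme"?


Input: fjdbmleme
Checking each character:
  'f' at position 0: consonant
  'j' at position 1: consonant
  'd' at position 2: consonant
  'b' at position 3: consonant
  'm' at position 4: consonant
  'l' at position 5: consonant
  'e' at position 6: vowel (running total: 1)
  'm' at position 7: consonant
  'e' at position 8: vowel (running total: 2)
Total vowels: 2

2


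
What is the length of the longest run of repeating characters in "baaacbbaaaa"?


Input: "baaacbbaaaa"
Scanning for longest run:
  Position 1 ('a'): new char, reset run to 1
  Position 2 ('a'): continues run of 'a', length=2
  Position 3 ('a'): continues run of 'a', length=3
  Position 4 ('c'): new char, reset run to 1
  Position 5 ('b'): new char, reset run to 1
  Position 6 ('b'): continues run of 'b', length=2
  Position 7 ('a'): new char, reset run to 1
  Position 8 ('a'): continues run of 'a', length=2
  Position 9 ('a'): continues run of 'a', length=3
  Position 10 ('a'): continues run of 'a', length=4
Longest run: 'a' with length 4

4


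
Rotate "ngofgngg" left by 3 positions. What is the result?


Input: "ngofgngg", rotate left by 3
First 3 characters: "ngo"
Remaining characters: "fgngg"
Concatenate remaining + first: "fgngg" + "ngo" = "fgnggngo"

fgnggngo


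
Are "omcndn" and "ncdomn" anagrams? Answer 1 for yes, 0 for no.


Strings: "omcndn", "ncdomn"
Sorted first:  cdmnno
Sorted second: cdmnno
Sorted forms match => anagrams

1


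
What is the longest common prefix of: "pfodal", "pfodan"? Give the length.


Words: pfodal, pfodan
  Position 0: all 'p' => match
  Position 1: all 'f' => match
  Position 2: all 'o' => match
  Position 3: all 'd' => match
  Position 4: all 'a' => match
  Position 5: ('l', 'n') => mismatch, stop
LCP = "pfoda" (length 5)

5


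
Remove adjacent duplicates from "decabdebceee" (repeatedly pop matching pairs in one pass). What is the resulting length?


Input: decabdebceee
Stack-based adjacent duplicate removal:
  Read 'd': push. Stack: d
  Read 'e': push. Stack: de
  Read 'c': push. Stack: dec
  Read 'a': push. Stack: deca
  Read 'b': push. Stack: decab
  Read 'd': push. Stack: decabd
  Read 'e': push. Stack: decabde
  Read 'b': push. Stack: decabdeb
  Read 'c': push. Stack: decabdebc
  Read 'e': push. Stack: decabdebce
  Read 'e': matches stack top 'e' => pop. Stack: decabdebc
  Read 'e': push. Stack: decabdebce
Final stack: "decabdebce" (length 10)

10


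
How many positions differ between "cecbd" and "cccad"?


Comparing "cecbd" and "cccad" position by position:
  Position 0: 'c' vs 'c' => same
  Position 1: 'e' vs 'c' => DIFFER
  Position 2: 'c' vs 'c' => same
  Position 3: 'b' vs 'a' => DIFFER
  Position 4: 'd' vs 'd' => same
Positions that differ: 2

2


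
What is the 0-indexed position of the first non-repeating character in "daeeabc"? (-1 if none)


Input: daeeabc
Character frequencies:
  'a': 2
  'b': 1
  'c': 1
  'd': 1
  'e': 2
Scanning left to right for freq == 1:
  Position 0 ('d'): unique! => answer = 0

0


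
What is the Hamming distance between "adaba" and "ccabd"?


Comparing "adaba" and "ccabd" position by position:
  Position 0: 'a' vs 'c' => differ
  Position 1: 'd' vs 'c' => differ
  Position 2: 'a' vs 'a' => same
  Position 3: 'b' vs 'b' => same
  Position 4: 'a' vs 'd' => differ
Total differences (Hamming distance): 3

3


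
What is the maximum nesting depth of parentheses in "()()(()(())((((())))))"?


Input: "()()(()(())((((())))))"
Tracking depth:
  Position 0 '(': depth becomes 1
  Position 1 ')': depth becomes 0
  Position 2 '(': depth becomes 1
  Position 3 ')': depth becomes 0
  Position 4 '(': depth becomes 1
  Position 5 '(': depth becomes 2
  Position 6 ')': depth becomes 1
  Position 7 '(': depth becomes 2
  Position 8 '(': depth becomes 3
  Position 9 ')': depth becomes 2
  Position 10 ')': depth becomes 1
  Position 11 '(': depth becomes 2
  Position 12 '(': depth becomes 3
  Position 13 '(': depth becomes 4
  Position 14 '(': depth becomes 5
  Position 15 '(': depth becomes 6
  Position 16 ')': depth becomes 5
  Position 17 ')': depth becomes 4
  Position 18 ')': depth becomes 3
  Position 19 ')': depth becomes 2
  Position 20 ')': depth becomes 1
  Position 21 ')': depth becomes 0
Maximum depth reached: 6

6


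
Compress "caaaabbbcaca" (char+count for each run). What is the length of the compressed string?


Input: caaaabbbcaca
Runs:
  'c' x 1 => "c1"
  'a' x 4 => "a4"
  'b' x 3 => "b3"
  'c' x 1 => "c1"
  'a' x 1 => "a1"
  'c' x 1 => "c1"
  'a' x 1 => "a1"
Compressed: "c1a4b3c1a1c1a1"
Compressed length: 14

14


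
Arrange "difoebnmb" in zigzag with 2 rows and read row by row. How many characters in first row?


Zigzag "difoebnmb" into 2 rows:
Placing characters:
  'd' => row 0
  'i' => row 1
  'f' => row 0
  'o' => row 1
  'e' => row 0
  'b' => row 1
  'n' => row 0
  'm' => row 1
  'b' => row 0
Rows:
  Row 0: "dfenb"
  Row 1: "iobm"
First row length: 5

5


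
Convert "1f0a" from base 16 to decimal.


Input: "1f0a" in base 16
Positional expansion:
  Digit '1' (value 1) x 16^3 = 4096
  Digit 'f' (value 15) x 16^2 = 3840
  Digit '0' (value 0) x 16^1 = 0
  Digit 'a' (value 10) x 16^0 = 10
Sum = 7946

7946


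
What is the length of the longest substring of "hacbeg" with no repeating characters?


Input: "hacbeg"
Sliding window (track last position of each char):
  Position 0 ('h'): window [0,0] length 1 -- new best
  Position 1 ('a'): window [0,1] length 2 -- new best
  Position 2 ('c'): window [0,2] length 3 -- new best
  Position 3 ('b'): window [0,3] length 4 -- new best
  Position 4 ('e'): window [0,4] length 5 -- new best
  Position 5 ('g'): window [0,5] length 6 -- new best
Longest substring with no repeats: "hacbeg" with length 6

6


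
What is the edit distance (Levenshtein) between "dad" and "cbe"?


Computing edit distance: "dad" -> "cbe"
DP table:
           c    b    e
      0    1    2    3
  d   1    1    2    3
  a   2    2    2    3
  d   3    3    3    3
Edit distance = dp[3][3] = 3

3


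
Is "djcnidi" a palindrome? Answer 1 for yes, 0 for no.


Input: djcnidi
Reversed: idincjd
  Compare pos 0 ('d') with pos 6 ('i'): MISMATCH
  Compare pos 1 ('j') with pos 5 ('d'): MISMATCH
  Compare pos 2 ('c') with pos 4 ('i'): MISMATCH
Result: not a palindrome

0


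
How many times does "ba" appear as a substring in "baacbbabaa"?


Searching for "ba" in "baacbbabaa"
Scanning each position:
  Position 0: "ba" => MATCH
  Position 1: "aa" => no
  Position 2: "ac" => no
  Position 3: "cb" => no
  Position 4: "bb" => no
  Position 5: "ba" => MATCH
  Position 6: "ab" => no
  Position 7: "ba" => MATCH
  Position 8: "aa" => no
Total occurrences: 3

3


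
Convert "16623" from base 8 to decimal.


Input: "16623" in base 8
Positional expansion:
  Digit '1' (value 1) x 8^4 = 4096
  Digit '6' (value 6) x 8^3 = 3072
  Digit '6' (value 6) x 8^2 = 384
  Digit '2' (value 2) x 8^1 = 16
  Digit '3' (value 3) x 8^0 = 3
Sum = 7571

7571


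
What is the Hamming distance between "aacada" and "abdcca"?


Comparing "aacada" and "abdcca" position by position:
  Position 0: 'a' vs 'a' => same
  Position 1: 'a' vs 'b' => differ
  Position 2: 'c' vs 'd' => differ
  Position 3: 'a' vs 'c' => differ
  Position 4: 'd' vs 'c' => differ
  Position 5: 'a' vs 'a' => same
Total differences (Hamming distance): 4

4


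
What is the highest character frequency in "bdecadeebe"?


Input: bdecadeebe
Character counts:
  'a': 1
  'b': 2
  'c': 1
  'd': 2
  'e': 4
Maximum frequency: 4

4


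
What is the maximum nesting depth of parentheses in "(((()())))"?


Input: "(((()())))"
Tracking depth:
  Position 0 '(': depth becomes 1
  Position 1 '(': depth becomes 2
  Position 2 '(': depth becomes 3
  Position 3 '(': depth becomes 4
  Position 4 ')': depth becomes 3
  Position 5 '(': depth becomes 4
  Position 6 ')': depth becomes 3
  Position 7 ')': depth becomes 2
  Position 8 ')': depth becomes 1
  Position 9 ')': depth becomes 0
Maximum depth reached: 4

4


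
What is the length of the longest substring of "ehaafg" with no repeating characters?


Input: "ehaafg"
Sliding window (track last position of each char):
  Position 0 ('e'): window [0,0] length 1 -- new best
  Position 1 ('h'): window [0,1] length 2 -- new best
  Position 2 ('a'): window [0,2] length 3 -- new best
  Position 3 ('a'): repeat (last at 2), move window start to 3
  Position 3 ('a'): window [3,3] length 1
  Position 4 ('f'): window [3,4] length 2
  Position 5 ('g'): window [3,5] length 3
Longest substring with no repeats: "eha" with length 3

3


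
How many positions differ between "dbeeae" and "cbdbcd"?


Comparing "dbeeae" and "cbdbcd" position by position:
  Position 0: 'd' vs 'c' => DIFFER
  Position 1: 'b' vs 'b' => same
  Position 2: 'e' vs 'd' => DIFFER
  Position 3: 'e' vs 'b' => DIFFER
  Position 4: 'a' vs 'c' => DIFFER
  Position 5: 'e' vs 'd' => DIFFER
Positions that differ: 5

5


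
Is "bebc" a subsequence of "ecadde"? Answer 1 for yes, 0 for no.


Check if "bebc" is a subsequence of "ecadde"
Greedy scan:
  Position 0 ('e'): no match needed
  Position 1 ('c'): no match needed
  Position 2 ('a'): no match needed
  Position 3 ('d'): no match needed
  Position 4 ('d'): no match needed
  Position 5 ('e'): no match needed
Only matched 0/4 characters => not a subsequence

0


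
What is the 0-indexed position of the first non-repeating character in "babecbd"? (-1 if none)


Input: babecbd
Character frequencies:
  'a': 1
  'b': 3
  'c': 1
  'd': 1
  'e': 1
Scanning left to right for freq == 1:
  Position 0 ('b'): freq=3, skip
  Position 1 ('a'): unique! => answer = 1

1


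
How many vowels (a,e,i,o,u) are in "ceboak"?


Input: ceboak
Checking each character:
  'c' at position 0: consonant
  'e' at position 1: vowel (running total: 1)
  'b' at position 2: consonant
  'o' at position 3: vowel (running total: 2)
  'a' at position 4: vowel (running total: 3)
  'k' at position 5: consonant
Total vowels: 3

3


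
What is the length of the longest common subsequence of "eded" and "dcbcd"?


LCS of "eded" and "dcbcd"
DP table:
           d    c    b    c    d
      0    0    0    0    0    0
  e   0    0    0    0    0    0
  d   0    1    1    1    1    1
  e   0    1    1    1    1    1
  d   0    1    1    1    1    2
LCS length = dp[4][5] = 2

2


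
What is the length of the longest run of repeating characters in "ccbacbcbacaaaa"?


Input: "ccbacbcbacaaaa"
Scanning for longest run:
  Position 1 ('c'): continues run of 'c', length=2
  Position 2 ('b'): new char, reset run to 1
  Position 3 ('a'): new char, reset run to 1
  Position 4 ('c'): new char, reset run to 1
  Position 5 ('b'): new char, reset run to 1
  Position 6 ('c'): new char, reset run to 1
  Position 7 ('b'): new char, reset run to 1
  Position 8 ('a'): new char, reset run to 1
  Position 9 ('c'): new char, reset run to 1
  Position 10 ('a'): new char, reset run to 1
  Position 11 ('a'): continues run of 'a', length=2
  Position 12 ('a'): continues run of 'a', length=3
  Position 13 ('a'): continues run of 'a', length=4
Longest run: 'a' with length 4

4


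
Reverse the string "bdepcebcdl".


Input: bdepcebcdl
Reading characters right to left:
  Position 9: 'l'
  Position 8: 'd'
  Position 7: 'c'
  Position 6: 'b'
  Position 5: 'e'
  Position 4: 'c'
  Position 3: 'p'
  Position 2: 'e'
  Position 1: 'd'
  Position 0: 'b'
Reversed: ldcbecpedb

ldcbecpedb


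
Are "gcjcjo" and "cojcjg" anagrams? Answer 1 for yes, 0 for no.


Strings: "gcjcjo", "cojcjg"
Sorted first:  ccgjjo
Sorted second: ccgjjo
Sorted forms match => anagrams

1


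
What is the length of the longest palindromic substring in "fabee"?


Input: "fabee"
Checking substrings for palindromes:
  [3:5] "ee" (len 2) => palindrome
Longest palindromic substring: "ee" with length 2

2


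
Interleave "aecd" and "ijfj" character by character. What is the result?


Interleaving "aecd" and "ijfj":
  Position 0: 'a' from first, 'i' from second => "ai"
  Position 1: 'e' from first, 'j' from second => "ej"
  Position 2: 'c' from first, 'f' from second => "cf"
  Position 3: 'd' from first, 'j' from second => "dj"
Result: aiejcfdj

aiejcfdj


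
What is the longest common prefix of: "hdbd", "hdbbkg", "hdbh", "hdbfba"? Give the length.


Words: hdbd, hdbbkg, hdbh, hdbfba
  Position 0: all 'h' => match
  Position 1: all 'd' => match
  Position 2: all 'b' => match
  Position 3: ('d', 'b', 'h', 'f') => mismatch, stop
LCP = "hdb" (length 3)

3


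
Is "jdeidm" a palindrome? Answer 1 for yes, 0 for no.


Input: jdeidm
Reversed: mdiedj
  Compare pos 0 ('j') with pos 5 ('m'): MISMATCH
  Compare pos 1 ('d') with pos 4 ('d'): match
  Compare pos 2 ('e') with pos 3 ('i'): MISMATCH
Result: not a palindrome

0


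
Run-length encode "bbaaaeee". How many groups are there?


Input: bbaaaeee
Scanning for consecutive runs:
  Group 1: 'b' x 2 (positions 0-1)
  Group 2: 'a' x 3 (positions 2-4)
  Group 3: 'e' x 3 (positions 5-7)
Total groups: 3

3


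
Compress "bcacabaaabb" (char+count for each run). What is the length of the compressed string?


Input: bcacabaaabb
Runs:
  'b' x 1 => "b1"
  'c' x 1 => "c1"
  'a' x 1 => "a1"
  'c' x 1 => "c1"
  'a' x 1 => "a1"
  'b' x 1 => "b1"
  'a' x 3 => "a3"
  'b' x 2 => "b2"
Compressed: "b1c1a1c1a1b1a3b2"
Compressed length: 16

16


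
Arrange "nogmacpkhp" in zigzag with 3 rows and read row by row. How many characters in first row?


Zigzag "nogmacpkhp" into 3 rows:
Placing characters:
  'n' => row 0
  'o' => row 1
  'g' => row 2
  'm' => row 1
  'a' => row 0
  'c' => row 1
  'p' => row 2
  'k' => row 1
  'h' => row 0
  'p' => row 1
Rows:
  Row 0: "nah"
  Row 1: "omckp"
  Row 2: "gp"
First row length: 3

3


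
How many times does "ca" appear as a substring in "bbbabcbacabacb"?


Searching for "ca" in "bbbabcbacabacb"
Scanning each position:
  Position 0: "bb" => no
  Position 1: "bb" => no
  Position 2: "ba" => no
  Position 3: "ab" => no
  Position 4: "bc" => no
  Position 5: "cb" => no
  Position 6: "ba" => no
  Position 7: "ac" => no
  Position 8: "ca" => MATCH
  Position 9: "ab" => no
  Position 10: "ba" => no
  Position 11: "ac" => no
  Position 12: "cb" => no
Total occurrences: 1

1


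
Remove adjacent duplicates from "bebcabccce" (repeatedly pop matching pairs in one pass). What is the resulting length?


Input: bebcabccce
Stack-based adjacent duplicate removal:
  Read 'b': push. Stack: b
  Read 'e': push. Stack: be
  Read 'b': push. Stack: beb
  Read 'c': push. Stack: bebc
  Read 'a': push. Stack: bebca
  Read 'b': push. Stack: bebcab
  Read 'c': push. Stack: bebcabc
  Read 'c': matches stack top 'c' => pop. Stack: bebcab
  Read 'c': push. Stack: bebcabc
  Read 'e': push. Stack: bebcabce
Final stack: "bebcabce" (length 8)

8


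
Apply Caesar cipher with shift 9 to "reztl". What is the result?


Caesar cipher: shift "reztl" by 9
  'r' (pos 17) + 9 = pos 0 = 'a'
  'e' (pos 4) + 9 = pos 13 = 'n'
  'z' (pos 25) + 9 = pos 8 = 'i'
  't' (pos 19) + 9 = pos 2 = 'c'
  'l' (pos 11) + 9 = pos 20 = 'u'
Result: anicu

anicu


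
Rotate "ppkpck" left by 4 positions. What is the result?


Input: "ppkpck", rotate left by 4
First 4 characters: "ppkp"
Remaining characters: "ck"
Concatenate remaining + first: "ck" + "ppkp" = "ckppkp"

ckppkp


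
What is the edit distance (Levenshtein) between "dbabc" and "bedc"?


Computing edit distance: "dbabc" -> "bedc"
DP table:
           b    e    d    c
      0    1    2    3    4
  d   1    1    2    2    3
  b   2    1    2    3    3
  a   3    2    2    3    4
  b   4    3    3    3    4
  c   5    4    4    4    3
Edit distance = dp[5][4] = 3

3


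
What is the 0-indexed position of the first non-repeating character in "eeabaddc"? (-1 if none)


Input: eeabaddc
Character frequencies:
  'a': 2
  'b': 1
  'c': 1
  'd': 2
  'e': 2
Scanning left to right for freq == 1:
  Position 0 ('e'): freq=2, skip
  Position 1 ('e'): freq=2, skip
  Position 2 ('a'): freq=2, skip
  Position 3 ('b'): unique! => answer = 3

3


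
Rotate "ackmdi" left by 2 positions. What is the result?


Input: "ackmdi", rotate left by 2
First 2 characters: "ac"
Remaining characters: "kmdi"
Concatenate remaining + first: "kmdi" + "ac" = "kmdiac"

kmdiac


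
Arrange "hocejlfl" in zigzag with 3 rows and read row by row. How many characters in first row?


Zigzag "hocejlfl" into 3 rows:
Placing characters:
  'h' => row 0
  'o' => row 1
  'c' => row 2
  'e' => row 1
  'j' => row 0
  'l' => row 1
  'f' => row 2
  'l' => row 1
Rows:
  Row 0: "hj"
  Row 1: "oell"
  Row 2: "cf"
First row length: 2

2


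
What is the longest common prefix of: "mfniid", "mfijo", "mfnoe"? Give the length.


Words: mfniid, mfijo, mfnoe
  Position 0: all 'm' => match
  Position 1: all 'f' => match
  Position 2: ('n', 'i', 'n') => mismatch, stop
LCP = "mf" (length 2)

2


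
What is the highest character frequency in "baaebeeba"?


Input: baaebeeba
Character counts:
  'a': 3
  'b': 3
  'e': 3
Maximum frequency: 3

3


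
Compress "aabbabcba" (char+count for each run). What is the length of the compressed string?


Input: aabbabcba
Runs:
  'a' x 2 => "a2"
  'b' x 2 => "b2"
  'a' x 1 => "a1"
  'b' x 1 => "b1"
  'c' x 1 => "c1"
  'b' x 1 => "b1"
  'a' x 1 => "a1"
Compressed: "a2b2a1b1c1b1a1"
Compressed length: 14

14


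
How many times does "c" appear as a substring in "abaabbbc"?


Searching for "c" in "abaabbbc"
Scanning each position:
  Position 0: "a" => no
  Position 1: "b" => no
  Position 2: "a" => no
  Position 3: "a" => no
  Position 4: "b" => no
  Position 5: "b" => no
  Position 6: "b" => no
  Position 7: "c" => MATCH
Total occurrences: 1

1


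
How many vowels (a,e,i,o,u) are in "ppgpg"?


Input: ppgpg
Checking each character:
  'p' at position 0: consonant
  'p' at position 1: consonant
  'g' at position 2: consonant
  'p' at position 3: consonant
  'g' at position 4: consonant
Total vowels: 0

0


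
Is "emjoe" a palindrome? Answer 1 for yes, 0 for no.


Input: emjoe
Reversed: eojme
  Compare pos 0 ('e') with pos 4 ('e'): match
  Compare pos 1 ('m') with pos 3 ('o'): MISMATCH
Result: not a palindrome

0


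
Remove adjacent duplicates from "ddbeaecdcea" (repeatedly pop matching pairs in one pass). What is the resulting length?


Input: ddbeaecdcea
Stack-based adjacent duplicate removal:
  Read 'd': push. Stack: d
  Read 'd': matches stack top 'd' => pop. Stack: (empty)
  Read 'b': push. Stack: b
  Read 'e': push. Stack: be
  Read 'a': push. Stack: bea
  Read 'e': push. Stack: beae
  Read 'c': push. Stack: beaec
  Read 'd': push. Stack: beaecd
  Read 'c': push. Stack: beaecdc
  Read 'e': push. Stack: beaecdce
  Read 'a': push. Stack: beaecdcea
Final stack: "beaecdcea" (length 9)

9


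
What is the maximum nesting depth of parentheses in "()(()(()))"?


Input: "()(()(()))"
Tracking depth:
  Position 0 '(': depth becomes 1
  Position 1 ')': depth becomes 0
  Position 2 '(': depth becomes 1
  Position 3 '(': depth becomes 2
  Position 4 ')': depth becomes 1
  Position 5 '(': depth becomes 2
  Position 6 '(': depth becomes 3
  Position 7 ')': depth becomes 2
  Position 8 ')': depth becomes 1
  Position 9 ')': depth becomes 0
Maximum depth reached: 3

3


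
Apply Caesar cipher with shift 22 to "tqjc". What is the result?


Caesar cipher: shift "tqjc" by 22
  't' (pos 19) + 22 = pos 15 = 'p'
  'q' (pos 16) + 22 = pos 12 = 'm'
  'j' (pos 9) + 22 = pos 5 = 'f'
  'c' (pos 2) + 22 = pos 24 = 'y'
Result: pmfy

pmfy


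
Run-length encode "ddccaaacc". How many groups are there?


Input: ddccaaacc
Scanning for consecutive runs:
  Group 1: 'd' x 2 (positions 0-1)
  Group 2: 'c' x 2 (positions 2-3)
  Group 3: 'a' x 3 (positions 4-6)
  Group 4: 'c' x 2 (positions 7-8)
Total groups: 4

4


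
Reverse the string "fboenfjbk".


Input: fboenfjbk
Reading characters right to left:
  Position 8: 'k'
  Position 7: 'b'
  Position 6: 'j'
  Position 5: 'f'
  Position 4: 'n'
  Position 3: 'e'
  Position 2: 'o'
  Position 1: 'b'
  Position 0: 'f'
Reversed: kbjfneobf

kbjfneobf


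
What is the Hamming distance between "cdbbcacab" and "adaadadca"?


Comparing "cdbbcacab" and "adaadadca" position by position:
  Position 0: 'c' vs 'a' => differ
  Position 1: 'd' vs 'd' => same
  Position 2: 'b' vs 'a' => differ
  Position 3: 'b' vs 'a' => differ
  Position 4: 'c' vs 'd' => differ
  Position 5: 'a' vs 'a' => same
  Position 6: 'c' vs 'd' => differ
  Position 7: 'a' vs 'c' => differ
  Position 8: 'b' vs 'a' => differ
Total differences (Hamming distance): 7

7


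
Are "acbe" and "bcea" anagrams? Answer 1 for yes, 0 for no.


Strings: "acbe", "bcea"
Sorted first:  abce
Sorted second: abce
Sorted forms match => anagrams

1


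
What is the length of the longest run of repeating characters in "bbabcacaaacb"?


Input: "bbabcacaaacb"
Scanning for longest run:
  Position 1 ('b'): continues run of 'b', length=2
  Position 2 ('a'): new char, reset run to 1
  Position 3 ('b'): new char, reset run to 1
  Position 4 ('c'): new char, reset run to 1
  Position 5 ('a'): new char, reset run to 1
  Position 6 ('c'): new char, reset run to 1
  Position 7 ('a'): new char, reset run to 1
  Position 8 ('a'): continues run of 'a', length=2
  Position 9 ('a'): continues run of 'a', length=3
  Position 10 ('c'): new char, reset run to 1
  Position 11 ('b'): new char, reset run to 1
Longest run: 'a' with length 3

3


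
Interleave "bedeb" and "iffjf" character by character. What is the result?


Interleaving "bedeb" and "iffjf":
  Position 0: 'b' from first, 'i' from second => "bi"
  Position 1: 'e' from first, 'f' from second => "ef"
  Position 2: 'd' from first, 'f' from second => "df"
  Position 3: 'e' from first, 'j' from second => "ej"
  Position 4: 'b' from first, 'f' from second => "bf"
Result: biefdfejbf

biefdfejbf


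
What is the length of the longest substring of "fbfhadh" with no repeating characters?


Input: "fbfhadh"
Sliding window (track last position of each char):
  Position 0 ('f'): window [0,0] length 1 -- new best
  Position 1 ('b'): window [0,1] length 2 -- new best
  Position 2 ('f'): repeat (last at 0), move window start to 1
  Position 2 ('f'): window [1,2] length 2
  Position 3 ('h'): window [1,3] length 3 -- new best
  Position 4 ('a'): window [1,4] length 4 -- new best
  Position 5 ('d'): window [1,5] length 5 -- new best
  Position 6 ('h'): repeat (last at 3), move window start to 4
  Position 6 ('h'): window [4,6] length 3
Longest substring with no repeats: "bfhad" with length 5

5


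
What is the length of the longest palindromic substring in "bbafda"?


Input: "bbafda"
Checking substrings for palindromes:
  [0:2] "bb" (len 2) => palindrome
Longest palindromic substring: "bb" with length 2

2


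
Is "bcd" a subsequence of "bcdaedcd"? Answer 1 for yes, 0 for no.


Check if "bcd" is a subsequence of "bcdaedcd"
Greedy scan:
  Position 0 ('b'): matches sub[0] = 'b'
  Position 1 ('c'): matches sub[1] = 'c'
  Position 2 ('d'): matches sub[2] = 'd'
  Position 3 ('a'): no match needed
  Position 4 ('e'): no match needed
  Position 5 ('d'): no match needed
  Position 6 ('c'): no match needed
  Position 7 ('d'): no match needed
All 3 characters matched => is a subsequence

1


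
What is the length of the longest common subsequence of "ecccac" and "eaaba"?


LCS of "ecccac" and "eaaba"
DP table:
           e    a    a    b    a
      0    0    0    0    0    0
  e   0    1    1    1    1    1
  c   0    1    1    1    1    1
  c   0    1    1    1    1    1
  c   0    1    1    1    1    1
  a   0    1    2    2    2    2
  c   0    1    2    2    2    2
LCS length = dp[6][5] = 2

2


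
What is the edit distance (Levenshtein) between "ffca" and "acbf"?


Computing edit distance: "ffca" -> "acbf"
DP table:
           a    c    b    f
      0    1    2    3    4
  f   1    1    2    3    3
  f   2    2    2    3    3
  c   3    3    2    3    4
  a   4    3    3    3    4
Edit distance = dp[4][4] = 4

4


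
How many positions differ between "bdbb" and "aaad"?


Comparing "bdbb" and "aaad" position by position:
  Position 0: 'b' vs 'a' => DIFFER
  Position 1: 'd' vs 'a' => DIFFER
  Position 2: 'b' vs 'a' => DIFFER
  Position 3: 'b' vs 'd' => DIFFER
Positions that differ: 4

4


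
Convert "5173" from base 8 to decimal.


Input: "5173" in base 8
Positional expansion:
  Digit '5' (value 5) x 8^3 = 2560
  Digit '1' (value 1) x 8^2 = 64
  Digit '7' (value 7) x 8^1 = 56
  Digit '3' (value 3) x 8^0 = 3
Sum = 2683

2683


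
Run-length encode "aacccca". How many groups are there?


Input: aacccca
Scanning for consecutive runs:
  Group 1: 'a' x 2 (positions 0-1)
  Group 2: 'c' x 4 (positions 2-5)
  Group 3: 'a' x 1 (positions 6-6)
Total groups: 3

3


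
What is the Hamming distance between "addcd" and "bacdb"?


Comparing "addcd" and "bacdb" position by position:
  Position 0: 'a' vs 'b' => differ
  Position 1: 'd' vs 'a' => differ
  Position 2: 'd' vs 'c' => differ
  Position 3: 'c' vs 'd' => differ
  Position 4: 'd' vs 'b' => differ
Total differences (Hamming distance): 5

5


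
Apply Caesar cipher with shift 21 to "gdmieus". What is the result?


Caesar cipher: shift "gdmieus" by 21
  'g' (pos 6) + 21 = pos 1 = 'b'
  'd' (pos 3) + 21 = pos 24 = 'y'
  'm' (pos 12) + 21 = pos 7 = 'h'
  'i' (pos 8) + 21 = pos 3 = 'd'
  'e' (pos 4) + 21 = pos 25 = 'z'
  'u' (pos 20) + 21 = pos 15 = 'p'
  's' (pos 18) + 21 = pos 13 = 'n'
Result: byhdzpn

byhdzpn


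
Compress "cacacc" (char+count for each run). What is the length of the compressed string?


Input: cacacc
Runs:
  'c' x 1 => "c1"
  'a' x 1 => "a1"
  'c' x 1 => "c1"
  'a' x 1 => "a1"
  'c' x 2 => "c2"
Compressed: "c1a1c1a1c2"
Compressed length: 10

10


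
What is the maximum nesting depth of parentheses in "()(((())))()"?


Input: "()(((())))()"
Tracking depth:
  Position 0 '(': depth becomes 1
  Position 1 ')': depth becomes 0
  Position 2 '(': depth becomes 1
  Position 3 '(': depth becomes 2
  Position 4 '(': depth becomes 3
  Position 5 '(': depth becomes 4
  Position 6 ')': depth becomes 3
  Position 7 ')': depth becomes 2
  Position 8 ')': depth becomes 1
  Position 9 ')': depth becomes 0
  Position 10 '(': depth becomes 1
  Position 11 ')': depth becomes 0
Maximum depth reached: 4

4


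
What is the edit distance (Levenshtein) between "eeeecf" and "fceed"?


Computing edit distance: "eeeecf" -> "fceed"
DP table:
           f    c    e    e    d
      0    1    2    3    4    5
  e   1    1    2    2    3    4
  e   2    2    2    2    2    3
  e   3    3    3    2    2    3
  e   4    4    4    3    2    3
  c   5    5    4    4    3    3
  f   6    5    5    5    4    4
Edit distance = dp[6][5] = 4

4


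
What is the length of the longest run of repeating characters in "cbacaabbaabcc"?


Input: "cbacaabbaabcc"
Scanning for longest run:
  Position 1 ('b'): new char, reset run to 1
  Position 2 ('a'): new char, reset run to 1
  Position 3 ('c'): new char, reset run to 1
  Position 4 ('a'): new char, reset run to 1
  Position 5 ('a'): continues run of 'a', length=2
  Position 6 ('b'): new char, reset run to 1
  Position 7 ('b'): continues run of 'b', length=2
  Position 8 ('a'): new char, reset run to 1
  Position 9 ('a'): continues run of 'a', length=2
  Position 10 ('b'): new char, reset run to 1
  Position 11 ('c'): new char, reset run to 1
  Position 12 ('c'): continues run of 'c', length=2
Longest run: 'a' with length 2

2


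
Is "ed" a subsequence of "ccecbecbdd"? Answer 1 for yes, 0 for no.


Check if "ed" is a subsequence of "ccecbecbdd"
Greedy scan:
  Position 0 ('c'): no match needed
  Position 1 ('c'): no match needed
  Position 2 ('e'): matches sub[0] = 'e'
  Position 3 ('c'): no match needed
  Position 4 ('b'): no match needed
  Position 5 ('e'): no match needed
  Position 6 ('c'): no match needed
  Position 7 ('b'): no match needed
  Position 8 ('d'): matches sub[1] = 'd'
  Position 9 ('d'): no match needed
All 2 characters matched => is a subsequence

1


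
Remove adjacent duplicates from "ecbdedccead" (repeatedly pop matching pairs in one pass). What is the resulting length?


Input: ecbdedccead
Stack-based adjacent duplicate removal:
  Read 'e': push. Stack: e
  Read 'c': push. Stack: ec
  Read 'b': push. Stack: ecb
  Read 'd': push. Stack: ecbd
  Read 'e': push. Stack: ecbde
  Read 'd': push. Stack: ecbded
  Read 'c': push. Stack: ecbdedc
  Read 'c': matches stack top 'c' => pop. Stack: ecbded
  Read 'e': push. Stack: ecbdede
  Read 'a': push. Stack: ecbdedea
  Read 'd': push. Stack: ecbdedead
Final stack: "ecbdedead" (length 9)

9


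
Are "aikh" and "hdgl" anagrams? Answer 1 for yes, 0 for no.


Strings: "aikh", "hdgl"
Sorted first:  ahik
Sorted second: dghl
Differ at position 0: 'a' vs 'd' => not anagrams

0


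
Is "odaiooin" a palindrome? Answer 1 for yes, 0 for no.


Input: odaiooin
Reversed: niooiado
  Compare pos 0 ('o') with pos 7 ('n'): MISMATCH
  Compare pos 1 ('d') with pos 6 ('i'): MISMATCH
  Compare pos 2 ('a') with pos 5 ('o'): MISMATCH
  Compare pos 3 ('i') with pos 4 ('o'): MISMATCH
Result: not a palindrome

0


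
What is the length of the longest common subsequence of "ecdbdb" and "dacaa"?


LCS of "ecdbdb" and "dacaa"
DP table:
           d    a    c    a    a
      0    0    0    0    0    0
  e   0    0    0    0    0    0
  c   0    0    0    1    1    1
  d   0    1    1    1    1    1
  b   0    1    1    1    1    1
  d   0    1    1    1    1    1
  b   0    1    1    1    1    1
LCS length = dp[6][5] = 1

1


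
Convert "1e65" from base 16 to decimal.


Input: "1e65" in base 16
Positional expansion:
  Digit '1' (value 1) x 16^3 = 4096
  Digit 'e' (value 14) x 16^2 = 3584
  Digit '6' (value 6) x 16^1 = 96
  Digit '5' (value 5) x 16^0 = 5
Sum = 7781

7781


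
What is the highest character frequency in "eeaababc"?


Input: eeaababc
Character counts:
  'a': 3
  'b': 2
  'c': 1
  'e': 2
Maximum frequency: 3

3


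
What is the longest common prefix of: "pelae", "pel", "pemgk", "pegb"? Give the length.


Words: pelae, pel, pemgk, pegb
  Position 0: all 'p' => match
  Position 1: all 'e' => match
  Position 2: ('l', 'l', 'm', 'g') => mismatch, stop
LCP = "pe" (length 2)

2


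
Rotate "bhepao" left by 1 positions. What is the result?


Input: "bhepao", rotate left by 1
First 1 characters: "b"
Remaining characters: "hepao"
Concatenate remaining + first: "hepao" + "b" = "hepaob"

hepaob


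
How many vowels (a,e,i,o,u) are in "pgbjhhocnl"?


Input: pgbjhhocnl
Checking each character:
  'p' at position 0: consonant
  'g' at position 1: consonant
  'b' at position 2: consonant
  'j' at position 3: consonant
  'h' at position 4: consonant
  'h' at position 5: consonant
  'o' at position 6: vowel (running total: 1)
  'c' at position 7: consonant
  'n' at position 8: consonant
  'l' at position 9: consonant
Total vowels: 1

1


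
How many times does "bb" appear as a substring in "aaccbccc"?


Searching for "bb" in "aaccbccc"
Scanning each position:
  Position 0: "aa" => no
  Position 1: "ac" => no
  Position 2: "cc" => no
  Position 3: "cb" => no
  Position 4: "bc" => no
  Position 5: "cc" => no
  Position 6: "cc" => no
Total occurrences: 0

0


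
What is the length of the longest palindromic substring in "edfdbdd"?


Input: "edfdbdd"
Checking substrings for palindromes:
  [1:4] "dfd" (len 3) => palindrome
  [3:6] "dbd" (len 3) => palindrome
  [5:7] "dd" (len 2) => palindrome
Longest palindromic substring: "dfd" with length 3

3


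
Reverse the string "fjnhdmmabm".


Input: fjnhdmmabm
Reading characters right to left:
  Position 9: 'm'
  Position 8: 'b'
  Position 7: 'a'
  Position 6: 'm'
  Position 5: 'm'
  Position 4: 'd'
  Position 3: 'h'
  Position 2: 'n'
  Position 1: 'j'
  Position 0: 'f'
Reversed: mbammdhnjf

mbammdhnjf


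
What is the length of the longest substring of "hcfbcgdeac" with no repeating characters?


Input: "hcfbcgdeac"
Sliding window (track last position of each char):
  Position 0 ('h'): window [0,0] length 1 -- new best
  Position 1 ('c'): window [0,1] length 2 -- new best
  Position 2 ('f'): window [0,2] length 3 -- new best
  Position 3 ('b'): window [0,3] length 4 -- new best
  Position 4 ('c'): repeat (last at 1), move window start to 2
  Position 4 ('c'): window [2,4] length 3
  Position 5 ('g'): window [2,5] length 4
  Position 6 ('d'): window [2,6] length 5 -- new best
  Position 7 ('e'): window [2,7] length 6 -- new best
  Position 8 ('a'): window [2,8] length 7 -- new best
  Position 9 ('c'): repeat (last at 4), move window start to 5
  Position 9 ('c'): window [5,9] length 5
Longest substring with no repeats: "fbcgdea" with length 7

7


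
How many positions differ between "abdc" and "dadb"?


Comparing "abdc" and "dadb" position by position:
  Position 0: 'a' vs 'd' => DIFFER
  Position 1: 'b' vs 'a' => DIFFER
  Position 2: 'd' vs 'd' => same
  Position 3: 'c' vs 'b' => DIFFER
Positions that differ: 3

3


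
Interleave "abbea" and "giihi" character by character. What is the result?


Interleaving "abbea" and "giihi":
  Position 0: 'a' from first, 'g' from second => "ag"
  Position 1: 'b' from first, 'i' from second => "bi"
  Position 2: 'b' from first, 'i' from second => "bi"
  Position 3: 'e' from first, 'h' from second => "eh"
  Position 4: 'a' from first, 'i' from second => "ai"
Result: agbibiehai

agbibiehai


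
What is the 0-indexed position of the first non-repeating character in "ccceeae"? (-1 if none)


Input: ccceeae
Character frequencies:
  'a': 1
  'c': 3
  'e': 3
Scanning left to right for freq == 1:
  Position 0 ('c'): freq=3, skip
  Position 1 ('c'): freq=3, skip
  Position 2 ('c'): freq=3, skip
  Position 3 ('e'): freq=3, skip
  Position 4 ('e'): freq=3, skip
  Position 5 ('a'): unique! => answer = 5

5


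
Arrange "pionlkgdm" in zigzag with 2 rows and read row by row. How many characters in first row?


Zigzag "pionlkgdm" into 2 rows:
Placing characters:
  'p' => row 0
  'i' => row 1
  'o' => row 0
  'n' => row 1
  'l' => row 0
  'k' => row 1
  'g' => row 0
  'd' => row 1
  'm' => row 0
Rows:
  Row 0: "polgm"
  Row 1: "inkd"
First row length: 5

5


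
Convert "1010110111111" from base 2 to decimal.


Input: "1010110111111" in base 2
Positional expansion:
  Digit '1' (value 1) x 2^12 = 4096
  Digit '0' (value 0) x 2^11 = 0
  Digit '1' (value 1) x 2^10 = 1024
  Digit '0' (value 0) x 2^9 = 0
  Digit '1' (value 1) x 2^8 = 256
  Digit '1' (value 1) x 2^7 = 128
  Digit '0' (value 0) x 2^6 = 0
  Digit '1' (value 1) x 2^5 = 32
  Digit '1' (value 1) x 2^4 = 16
  Digit '1' (value 1) x 2^3 = 8
  Digit '1' (value 1) x 2^2 = 4
  Digit '1' (value 1) x 2^1 = 2
  Digit '1' (value 1) x 2^0 = 1
Sum = 5567

5567


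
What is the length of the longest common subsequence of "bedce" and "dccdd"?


LCS of "bedce" and "dccdd"
DP table:
           d    c    c    d    d
      0    0    0    0    0    0
  b   0    0    0    0    0    0
  e   0    0    0    0    0    0
  d   0    1    1    1    1    1
  c   0    1    2    2    2    2
  e   0    1    2    2    2    2
LCS length = dp[5][5] = 2

2


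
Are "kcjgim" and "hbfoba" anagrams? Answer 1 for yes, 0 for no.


Strings: "kcjgim", "hbfoba"
Sorted first:  cgijkm
Sorted second: abbfho
Differ at position 0: 'c' vs 'a' => not anagrams

0


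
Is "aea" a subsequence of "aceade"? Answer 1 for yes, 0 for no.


Check if "aea" is a subsequence of "aceade"
Greedy scan:
  Position 0 ('a'): matches sub[0] = 'a'
  Position 1 ('c'): no match needed
  Position 2 ('e'): matches sub[1] = 'e'
  Position 3 ('a'): matches sub[2] = 'a'
  Position 4 ('d'): no match needed
  Position 5 ('e'): no match needed
All 3 characters matched => is a subsequence

1


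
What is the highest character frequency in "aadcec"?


Input: aadcec
Character counts:
  'a': 2
  'c': 2
  'd': 1
  'e': 1
Maximum frequency: 2

2


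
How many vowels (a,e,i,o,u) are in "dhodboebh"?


Input: dhodboebh
Checking each character:
  'd' at position 0: consonant
  'h' at position 1: consonant
  'o' at position 2: vowel (running total: 1)
  'd' at position 3: consonant
  'b' at position 4: consonant
  'o' at position 5: vowel (running total: 2)
  'e' at position 6: vowel (running total: 3)
  'b' at position 7: consonant
  'h' at position 8: consonant
Total vowels: 3

3


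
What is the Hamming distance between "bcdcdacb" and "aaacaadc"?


Comparing "bcdcdacb" and "aaacaadc" position by position:
  Position 0: 'b' vs 'a' => differ
  Position 1: 'c' vs 'a' => differ
  Position 2: 'd' vs 'a' => differ
  Position 3: 'c' vs 'c' => same
  Position 4: 'd' vs 'a' => differ
  Position 5: 'a' vs 'a' => same
  Position 6: 'c' vs 'd' => differ
  Position 7: 'b' vs 'c' => differ
Total differences (Hamming distance): 6

6


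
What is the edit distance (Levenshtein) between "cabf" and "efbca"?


Computing edit distance: "cabf" -> "efbca"
DP table:
           e    f    b    c    a
      0    1    2    3    4    5
  c   1    1    2    3    3    4
  a   2    2    2    3    4    3
  b   3    3    3    2    3    4
  f   4    4    3    3    3    4
Edit distance = dp[4][5] = 4

4


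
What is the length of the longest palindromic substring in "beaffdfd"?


Input: "beaffdfd"
Checking substrings for palindromes:
  [4:7] "fdf" (len 3) => palindrome
  [5:8] "dfd" (len 3) => palindrome
  [3:5] "ff" (len 2) => palindrome
Longest palindromic substring: "fdf" with length 3

3


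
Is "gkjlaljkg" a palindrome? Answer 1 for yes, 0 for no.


Input: gkjlaljkg
Reversed: gkjlaljkg
  Compare pos 0 ('g') with pos 8 ('g'): match
  Compare pos 1 ('k') with pos 7 ('k'): match
  Compare pos 2 ('j') with pos 6 ('j'): match
  Compare pos 3 ('l') with pos 5 ('l'): match
Result: palindrome

1


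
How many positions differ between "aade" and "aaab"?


Comparing "aade" and "aaab" position by position:
  Position 0: 'a' vs 'a' => same
  Position 1: 'a' vs 'a' => same
  Position 2: 'd' vs 'a' => DIFFER
  Position 3: 'e' vs 'b' => DIFFER
Positions that differ: 2

2
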